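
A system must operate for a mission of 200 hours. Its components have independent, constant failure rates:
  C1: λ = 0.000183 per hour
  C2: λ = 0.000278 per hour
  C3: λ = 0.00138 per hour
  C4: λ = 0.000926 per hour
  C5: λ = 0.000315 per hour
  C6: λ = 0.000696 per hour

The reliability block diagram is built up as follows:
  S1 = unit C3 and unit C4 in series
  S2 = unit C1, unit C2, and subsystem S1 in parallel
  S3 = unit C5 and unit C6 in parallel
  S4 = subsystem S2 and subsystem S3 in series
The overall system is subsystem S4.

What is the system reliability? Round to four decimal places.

R(C1) = exp(−0.000183 × 200) = 0.964062
R(C2) = exp(−0.000278 × 200) = 0.945917
R(C3) = exp(−0.00138 × 200) = 0.758813
R(C4) = exp(−0.000926 × 200) = 0.830938
R(C5) = exp(−0.000315 × 200) = 0.938943
R(C6) = exp(−0.000696 × 200) = 0.870054
Series (C3 and C4): 0.758813 × 0.830938 = 0.630527
Parallel (C1, C2, and [0.630527]): 1 − (1 − 0.964062)(1 − 0.945917)(1 − 0.630527) = 0.999282
Parallel (C5 and C6): 1 − (1 − 0.938943)(1 − 0.870054) = 0.992066
Series ([0.999282] and [0.992066]): 0.999282 × 0.992066 = 0.9914

0.9914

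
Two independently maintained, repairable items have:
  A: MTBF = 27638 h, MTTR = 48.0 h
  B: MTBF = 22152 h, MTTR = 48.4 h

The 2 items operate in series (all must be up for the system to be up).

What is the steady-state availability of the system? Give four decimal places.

0.9961

A(A) = MTBF/(MTBF+MTTR) = 27638/(27638+48.0) = 0.998266
A(B) = MTBF/(MTBF+MTTR) = 22152/(22152+48.4) = 0.997820
Series availability: 0.998266 × 0.997820 = 0.9961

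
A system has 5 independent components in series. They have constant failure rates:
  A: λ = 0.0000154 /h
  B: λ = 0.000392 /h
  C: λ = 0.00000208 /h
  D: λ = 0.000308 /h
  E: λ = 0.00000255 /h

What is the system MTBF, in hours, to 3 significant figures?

1390

Series of exponential components: λ_sys = Σ λ_i
λ_sys = 0.0000154 + 0.000392 + 0.00000208 + 0.000308 + 0.00000255 = 7.2003e-04 /h
MTBF = 1 / λ_sys = 1390 h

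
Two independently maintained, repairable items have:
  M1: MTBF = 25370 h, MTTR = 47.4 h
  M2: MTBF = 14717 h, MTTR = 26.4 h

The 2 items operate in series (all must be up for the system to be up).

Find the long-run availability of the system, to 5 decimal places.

A(M1) = MTBF/(MTBF+MTTR) = 25370/(25370+47.4) = 0.998135
A(M2) = MTBF/(MTBF+MTTR) = 14717/(14717+26.4) = 0.998209
Series availability: 0.998135 × 0.998209 = 0.99635

0.99635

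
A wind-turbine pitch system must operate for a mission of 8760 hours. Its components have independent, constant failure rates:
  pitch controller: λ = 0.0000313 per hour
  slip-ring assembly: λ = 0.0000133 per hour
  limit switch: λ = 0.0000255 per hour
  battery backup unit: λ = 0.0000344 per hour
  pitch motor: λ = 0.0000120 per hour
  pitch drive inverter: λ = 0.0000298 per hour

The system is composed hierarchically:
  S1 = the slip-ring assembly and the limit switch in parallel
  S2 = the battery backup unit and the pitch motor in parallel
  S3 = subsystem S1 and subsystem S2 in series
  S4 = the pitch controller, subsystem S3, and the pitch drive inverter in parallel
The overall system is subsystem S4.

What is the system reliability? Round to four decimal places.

R(pitch controller) = exp(−0.0000313 × 8760) = 0.760189
R(slip-ring assembly) = exp(−0.0000133 × 8760) = 0.890023
R(limit switch) = exp(−0.0000255 × 8760) = 0.799811
R(battery backup unit) = exp(−0.0000344 × 8760) = 0.739823
R(pitch motor) = exp(−0.0000120 × 8760) = 0.900216
R(pitch drive inverter) = exp(−0.0000298 × 8760) = 0.770244
Parallel (slip-ring assembly and limit switch): 1 − (1 − 0.890023)(1 − 0.799811) = 0.977984
Parallel (battery backup unit and pitch motor): 1 − (1 − 0.739823)(1 − 0.900216) = 0.974038
Series ([0.977984] and [0.974038]): 0.977984 × 0.974038 = 0.952594
Parallel (pitch controller, [0.952594], and pitch drive inverter): 1 − (1 − 0.760189)(1 − 0.952594)(1 − 0.770244) = 0.9974

0.9974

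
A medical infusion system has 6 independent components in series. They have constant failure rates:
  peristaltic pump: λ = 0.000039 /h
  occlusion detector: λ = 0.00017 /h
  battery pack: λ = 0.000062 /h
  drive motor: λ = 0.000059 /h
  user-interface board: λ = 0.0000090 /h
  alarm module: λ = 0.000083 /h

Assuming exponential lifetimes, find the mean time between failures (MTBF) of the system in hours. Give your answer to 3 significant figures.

2370

Series of exponential components: λ_sys = Σ λ_i
λ_sys = 0.000039 + 0.00017 + 0.000062 + 0.000059 + 0.0000090 + 0.000083 = 4.2200e-04 /h
MTBF = 1 / λ_sys = 2370 h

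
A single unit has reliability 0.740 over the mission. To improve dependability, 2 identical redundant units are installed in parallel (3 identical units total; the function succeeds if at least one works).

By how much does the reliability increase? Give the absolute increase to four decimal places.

0.2424

R_before = 0.740
R_after = 1 − (1 − 0.740)^3 = 0.9824
ΔR = 0.9824 − 0.740 = 0.2424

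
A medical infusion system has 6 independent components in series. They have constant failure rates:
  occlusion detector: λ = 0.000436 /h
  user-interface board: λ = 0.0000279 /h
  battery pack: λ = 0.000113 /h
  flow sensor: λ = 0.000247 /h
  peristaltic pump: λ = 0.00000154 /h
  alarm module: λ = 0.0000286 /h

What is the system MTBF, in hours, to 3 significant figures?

Series of exponential components: λ_sys = Σ λ_i
λ_sys = 0.000436 + 0.0000279 + 0.000113 + 0.000247 + 0.00000154 + 0.0000286 = 8.5404e-04 /h
MTBF = 1 / λ_sys = 1170 h

1170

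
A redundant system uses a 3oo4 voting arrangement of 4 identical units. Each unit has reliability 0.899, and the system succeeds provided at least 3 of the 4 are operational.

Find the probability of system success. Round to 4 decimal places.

0.9467

R = Σ_{i=3}^{4} C(4,i) p^i (1−p)^{4−i} with p = 0.899
C(4,3)·0.899^3·0.101^1 = 0.293535
C(4,4)·0.899^4·0.101^0 = 0.653189
Sum = 0.9467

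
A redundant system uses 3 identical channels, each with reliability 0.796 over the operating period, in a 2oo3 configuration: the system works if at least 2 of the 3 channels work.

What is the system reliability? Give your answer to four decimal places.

0.8921

R = Σ_{i=2}^{3} C(3,i) p^i (1−p)^{3−i} with p = 0.796
C(3,2)·0.796^2·0.204^1 = 0.387773
C(3,3)·0.796^3·0.204^0 = 0.504358
Sum = 0.8921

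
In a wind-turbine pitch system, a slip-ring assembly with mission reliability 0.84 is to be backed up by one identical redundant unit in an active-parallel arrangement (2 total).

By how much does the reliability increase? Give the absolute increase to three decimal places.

R_before = 0.84
R_after = 1 − (1 − 0.84)^2 = 0.974
ΔR = 0.974 − 0.84 = 0.134

0.134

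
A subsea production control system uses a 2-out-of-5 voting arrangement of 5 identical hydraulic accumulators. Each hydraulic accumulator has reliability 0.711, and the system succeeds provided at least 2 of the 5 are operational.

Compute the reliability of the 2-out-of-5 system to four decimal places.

0.9732

R = Σ_{i=2}^{5} C(5,i) p^i (1−p)^{5−i} with p = 0.711
C(5,2)·0.711^2·0.289^3 = 0.122020
C(5,3)·0.711^3·0.289^2 = 0.300196
C(5,4)·0.711^4·0.289^1 = 0.369272
C(5,5)·0.711^5·0.289^0 = 0.181697
Sum = 0.9732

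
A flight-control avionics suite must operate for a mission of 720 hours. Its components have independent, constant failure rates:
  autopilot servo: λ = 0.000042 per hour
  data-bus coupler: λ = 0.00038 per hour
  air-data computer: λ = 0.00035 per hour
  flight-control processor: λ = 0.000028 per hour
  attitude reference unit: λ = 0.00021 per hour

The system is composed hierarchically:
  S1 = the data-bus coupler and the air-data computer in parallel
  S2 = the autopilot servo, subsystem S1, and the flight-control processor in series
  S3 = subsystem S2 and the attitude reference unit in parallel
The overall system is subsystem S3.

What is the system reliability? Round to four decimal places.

0.9860

R(autopilot servo) = exp(−0.000042 × 720) = 0.970213
R(data-bus coupler) = exp(−0.00038 × 720) = 0.760636
R(air-data computer) = exp(−0.00035 × 720) = 0.777245
R(flight-control processor) = exp(−0.000028 × 720) = 0.980042
R(attitude reference unit) = exp(−0.00021 × 720) = 0.859676
Parallel (data-bus coupler and air-data computer): 1 − (1 − 0.760636)(1 − 0.777245) = 0.946680
Series (autopilot servo, [0.946680], and flight-control processor): 0.970213 × 0.946680 × 0.980042 = 0.900150
Parallel ([0.900150] and attitude reference unit): 1 − (1 − 0.900150)(1 − 0.859676) = 0.9860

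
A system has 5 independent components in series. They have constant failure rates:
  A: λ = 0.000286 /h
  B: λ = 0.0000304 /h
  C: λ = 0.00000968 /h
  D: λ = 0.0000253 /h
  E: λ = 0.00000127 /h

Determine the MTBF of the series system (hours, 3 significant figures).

Series of exponential components: λ_sys = Σ λ_i
λ_sys = 0.000286 + 0.0000304 + 0.00000968 + 0.0000253 + 0.00000127 = 3.5265e-04 /h
MTBF = 1 / λ_sys = 2840 h

2840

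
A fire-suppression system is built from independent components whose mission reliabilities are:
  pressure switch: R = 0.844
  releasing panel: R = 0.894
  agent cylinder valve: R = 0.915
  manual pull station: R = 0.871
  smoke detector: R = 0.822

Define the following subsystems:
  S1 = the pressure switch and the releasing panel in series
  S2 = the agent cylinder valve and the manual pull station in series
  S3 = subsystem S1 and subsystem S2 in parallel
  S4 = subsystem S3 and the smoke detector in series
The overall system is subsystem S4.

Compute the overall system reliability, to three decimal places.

Series (pressure switch and releasing panel): 0.84400 × 0.89400 = 0.75454
Series (agent cylinder valve and manual pull station): 0.91500 × 0.87100 = 0.79697
Parallel ([0.75454] and [0.79697]): 1 − (1 − 0.75454)(1 − 0.79697) = 0.95016
Series ([0.95016] and smoke detector): 0.95016 × 0.82200 = 0.781

0.781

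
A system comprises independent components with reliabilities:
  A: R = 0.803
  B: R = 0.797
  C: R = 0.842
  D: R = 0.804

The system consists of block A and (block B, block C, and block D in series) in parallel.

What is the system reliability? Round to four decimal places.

0.9093

Series (B, C, and D): 0.797000 × 0.842000 × 0.804000 = 0.539543
Parallel (A and [0.539543]): 1 − (1 − 0.803000)(1 − 0.539543) = 0.9093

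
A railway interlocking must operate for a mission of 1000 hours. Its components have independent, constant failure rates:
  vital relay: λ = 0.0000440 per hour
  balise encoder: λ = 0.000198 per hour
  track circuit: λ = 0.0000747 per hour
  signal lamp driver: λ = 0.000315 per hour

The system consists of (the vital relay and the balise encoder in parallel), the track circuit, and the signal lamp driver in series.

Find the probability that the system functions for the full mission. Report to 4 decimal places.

R(vital relay) = exp(−0.0000440 × 1000) = 0.956954
R(balise encoder) = exp(−0.000198 × 1000) = 0.820370
R(track circuit) = exp(−0.0000747 × 1000) = 0.928022
R(signal lamp driver) = exp(−0.000315 × 1000) = 0.729789
Parallel (vital relay and balise encoder): 1 − (1 − 0.956954)(1 − 0.820370) = 0.992268
Series ([0.992268], track circuit, and signal lamp driver): 0.992268 × 0.928022 × 0.729789 = 0.6720

0.6720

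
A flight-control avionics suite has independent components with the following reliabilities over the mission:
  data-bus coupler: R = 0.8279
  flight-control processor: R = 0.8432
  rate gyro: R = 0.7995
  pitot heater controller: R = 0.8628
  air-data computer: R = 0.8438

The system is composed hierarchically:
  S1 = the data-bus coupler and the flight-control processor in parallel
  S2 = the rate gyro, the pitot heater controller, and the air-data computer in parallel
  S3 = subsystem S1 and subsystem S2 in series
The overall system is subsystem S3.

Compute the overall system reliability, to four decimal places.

0.9688

Parallel (data-bus coupler and flight-control processor): 1 − (1 − 0.827900)(1 − 0.843200) = 0.973015
Parallel (rate gyro, pitot heater controller, and air-data computer): 1 − (1 − 0.799500)(1 − 0.862800)(1 − 0.843800) = 0.995703
Series ([0.973015] and [0.995703]): 0.973015 × 0.995703 = 0.9688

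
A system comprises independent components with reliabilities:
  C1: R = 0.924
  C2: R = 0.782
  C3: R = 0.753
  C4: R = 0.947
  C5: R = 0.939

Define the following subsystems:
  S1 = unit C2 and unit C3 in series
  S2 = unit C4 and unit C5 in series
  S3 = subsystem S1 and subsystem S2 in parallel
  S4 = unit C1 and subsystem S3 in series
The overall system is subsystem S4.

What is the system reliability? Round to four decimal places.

0.8819

Series (C2 and C3): 0.782000 × 0.753000 = 0.588846
Series (C4 and C5): 0.947000 × 0.939000 = 0.889233
Parallel ([0.588846] and [0.889233]): 1 − (1 − 0.588846)(1 − 0.889233) = 0.954458
Series (C1 and [0.954458]): 0.924000 × 0.954458 = 0.8819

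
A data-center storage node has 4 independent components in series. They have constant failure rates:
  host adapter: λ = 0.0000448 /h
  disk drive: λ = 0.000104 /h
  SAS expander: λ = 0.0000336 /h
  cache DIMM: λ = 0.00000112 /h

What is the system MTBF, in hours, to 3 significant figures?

5450

Series of exponential components: λ_sys = Σ λ_i
λ_sys = 0.0000448 + 0.000104 + 0.0000336 + 0.00000112 = 1.8352e-04 /h
MTBF = 1 / λ_sys = 5450 h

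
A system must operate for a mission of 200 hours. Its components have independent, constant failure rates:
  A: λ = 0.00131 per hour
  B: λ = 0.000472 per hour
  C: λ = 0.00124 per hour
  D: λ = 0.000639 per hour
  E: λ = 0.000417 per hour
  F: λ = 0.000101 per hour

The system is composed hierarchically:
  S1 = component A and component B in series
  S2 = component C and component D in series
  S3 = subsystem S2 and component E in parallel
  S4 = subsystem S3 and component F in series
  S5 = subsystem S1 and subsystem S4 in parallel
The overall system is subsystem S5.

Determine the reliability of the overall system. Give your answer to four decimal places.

R(A) = exp(−0.00131 × 200) = 0.769511
R(B) = exp(−0.000472 × 200) = 0.909919
R(C) = exp(−0.00124 × 200) = 0.780360
R(D) = exp(−0.000639 × 200) = 0.880029
R(E) = exp(−0.000417 × 200) = 0.919983
R(F) = exp(−0.000101 × 200) = 0.980003
Series (A and B): 0.769511 × 0.909919 = 0.700193
Series (C and D): 0.780360 × 0.880029 = 0.686739
Parallel ([0.686739] and E): 1 − (1 − 0.686739)(1 − 0.919983) = 0.974934
Series ([0.974934] and F): 0.974934 × 0.980003 = 0.955438
Parallel ([0.700193] and [0.955438]): 1 − (1 − 0.700193)(1 − 0.955438) = 0.9866

0.9866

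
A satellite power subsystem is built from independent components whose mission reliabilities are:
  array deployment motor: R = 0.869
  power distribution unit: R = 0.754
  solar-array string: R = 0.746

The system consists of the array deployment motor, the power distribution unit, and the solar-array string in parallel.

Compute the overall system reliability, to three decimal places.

Parallel (array deployment motor, power distribution unit, and solar-array string): 1 − (1 − 0.86900)(1 − 0.75400)(1 − 0.74600) = 0.992

0.992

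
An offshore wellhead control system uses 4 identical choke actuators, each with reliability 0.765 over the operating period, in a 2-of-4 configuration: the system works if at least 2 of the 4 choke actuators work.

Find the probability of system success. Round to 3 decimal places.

0.957

R = Σ_{i=2}^{4} C(4,i) p^i (1−p)^{4−i} with p = 0.765
C(4,2)·0.765^2·0.235^2 = 0.19391
C(4,3)·0.765^3·0.235^1 = 0.42084
C(4,4)·0.765^4·0.235^0 = 0.34249
Sum = 0.957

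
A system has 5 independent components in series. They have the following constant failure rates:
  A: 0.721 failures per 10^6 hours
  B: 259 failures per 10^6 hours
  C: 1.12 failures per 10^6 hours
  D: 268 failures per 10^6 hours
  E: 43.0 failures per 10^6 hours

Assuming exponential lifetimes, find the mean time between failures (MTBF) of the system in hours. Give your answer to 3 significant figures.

1750

Series of exponential components: λ_sys = Σ λ_i
λ_sys = 0.000000721 + 0.000259 + 0.00000112 + 0.000268 + 0.0000430 = 5.7184e-04 /h
MTBF = 1 / λ_sys = 1750 h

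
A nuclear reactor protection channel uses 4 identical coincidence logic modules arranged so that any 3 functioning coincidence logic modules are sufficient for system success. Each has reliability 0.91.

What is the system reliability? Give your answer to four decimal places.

0.9570

R = Σ_{i=3}^{4} C(4,i) p^i (1−p)^{4−i} with p = 0.91
C(4,3)·0.91^3·0.09^1 = 0.271286
C(4,4)·0.91^4·0.09^0 = 0.685750
Sum = 0.9570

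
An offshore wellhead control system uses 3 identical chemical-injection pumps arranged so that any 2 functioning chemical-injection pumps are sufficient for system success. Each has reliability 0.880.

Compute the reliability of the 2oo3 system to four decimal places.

R = Σ_{i=2}^{3} C(3,i) p^i (1−p)^{3−i} with p = 0.880
C(3,2)·0.880^2·0.120^1 = 0.278784
C(3,3)·0.880^3·0.120^0 = 0.681472
Sum = 0.9603

0.9603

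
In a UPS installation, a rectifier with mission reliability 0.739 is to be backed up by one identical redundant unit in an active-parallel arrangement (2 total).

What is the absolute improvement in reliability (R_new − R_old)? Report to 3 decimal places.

R_before = 0.739
R_after = 1 − (1 − 0.739)^2 = 0.932
ΔR = 0.932 − 0.739 = 0.193

0.193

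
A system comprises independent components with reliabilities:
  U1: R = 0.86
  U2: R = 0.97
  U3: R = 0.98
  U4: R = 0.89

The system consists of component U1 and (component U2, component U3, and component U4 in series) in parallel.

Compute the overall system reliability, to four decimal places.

0.9784

Series (U2, U3, and U4): 0.970000 × 0.980000 × 0.890000 = 0.846034
Parallel (U1 and [0.846034]): 1 − (1 − 0.860000)(1 − 0.846034) = 0.9784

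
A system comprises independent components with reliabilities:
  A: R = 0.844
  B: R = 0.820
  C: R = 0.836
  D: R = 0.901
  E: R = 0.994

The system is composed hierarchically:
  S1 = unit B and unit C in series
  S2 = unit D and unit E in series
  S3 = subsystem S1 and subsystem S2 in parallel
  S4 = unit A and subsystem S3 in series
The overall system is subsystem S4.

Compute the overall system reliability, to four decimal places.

Series (B and C): 0.820000 × 0.836000 = 0.685520
Series (D and E): 0.901000 × 0.994000 = 0.895594
Parallel ([0.685520] and [0.895594]): 1 − (1 − 0.685520)(1 − 0.895594) = 0.967166
Series (A and [0.967166]): 0.844000 × 0.967166 = 0.8163

0.8163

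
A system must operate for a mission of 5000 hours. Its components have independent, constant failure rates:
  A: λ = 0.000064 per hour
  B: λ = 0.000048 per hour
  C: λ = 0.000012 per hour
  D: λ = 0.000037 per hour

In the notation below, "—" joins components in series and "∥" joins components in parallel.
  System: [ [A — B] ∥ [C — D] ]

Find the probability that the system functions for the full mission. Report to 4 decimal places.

R(A) = exp(−0.000064 × 5000) = 0.726149
R(B) = exp(−0.000048 × 5000) = 0.786628
R(C) = exp(−0.000012 × 5000) = 0.941765
R(D) = exp(−0.000037 × 5000) = 0.831104
Series (A and B): 0.726149 × 0.786628 = 0.571209
Series (C and D): 0.941765 × 0.831104 = 0.782705
Parallel ([0.571209] and [0.782705]): 1 − (1 − 0.571209)(1 − 0.782705) = 0.9068

0.9068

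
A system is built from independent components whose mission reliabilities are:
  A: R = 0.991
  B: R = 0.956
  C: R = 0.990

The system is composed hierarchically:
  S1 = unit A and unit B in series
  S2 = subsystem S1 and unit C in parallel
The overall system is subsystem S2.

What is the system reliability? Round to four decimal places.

Series (A and B): 0.991000 × 0.956000 = 0.947396
Parallel ([0.947396] and C): 1 − (1 − 0.947396)(1 − 0.990000) = 0.9995

0.9995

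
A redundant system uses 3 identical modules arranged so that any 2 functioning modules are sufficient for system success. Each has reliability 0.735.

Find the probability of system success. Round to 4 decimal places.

R = Σ_{i=2}^{3} C(3,i) p^i (1−p)^{3−i} with p = 0.735
C(3,2)·0.735^2·0.265^1 = 0.429479
C(3,3)·0.735^3·0.265^0 = 0.397065
Sum = 0.8265

0.8265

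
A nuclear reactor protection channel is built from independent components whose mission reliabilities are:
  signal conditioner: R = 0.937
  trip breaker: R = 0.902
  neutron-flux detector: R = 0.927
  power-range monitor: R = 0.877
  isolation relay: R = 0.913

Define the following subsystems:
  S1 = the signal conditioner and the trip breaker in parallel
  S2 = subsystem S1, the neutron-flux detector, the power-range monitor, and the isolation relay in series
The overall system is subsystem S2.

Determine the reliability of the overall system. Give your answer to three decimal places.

Parallel (signal conditioner and trip breaker): 1 − (1 − 0.93700)(1 − 0.90200) = 0.99383
Series ([0.99383], neutron-flux detector, power-range monitor, and isolation relay): 0.99383 × 0.92700 × 0.87700 × 0.91300 = 0.738

0.738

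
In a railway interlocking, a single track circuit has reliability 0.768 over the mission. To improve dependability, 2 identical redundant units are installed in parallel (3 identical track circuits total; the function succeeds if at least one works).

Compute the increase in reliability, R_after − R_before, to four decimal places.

R_before = 0.768
R_after = 1 − (1 − 0.768)^3 = 0.9875
ΔR = 0.9875 − 0.768 = 0.2195

0.2195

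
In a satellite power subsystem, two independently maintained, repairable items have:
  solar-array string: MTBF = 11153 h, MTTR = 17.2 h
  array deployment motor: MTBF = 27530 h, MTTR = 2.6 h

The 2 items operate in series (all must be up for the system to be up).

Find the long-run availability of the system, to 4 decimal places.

A(solar-array string) = MTBF/(MTBF+MTTR) = 11153/(11153+17.2) = 0.998460
A(array deployment motor) = MTBF/(MTBF+MTTR) = 27530/(27530+2.6) = 0.999906
Series availability: 0.998460 × 0.999906 = 0.9984

0.9984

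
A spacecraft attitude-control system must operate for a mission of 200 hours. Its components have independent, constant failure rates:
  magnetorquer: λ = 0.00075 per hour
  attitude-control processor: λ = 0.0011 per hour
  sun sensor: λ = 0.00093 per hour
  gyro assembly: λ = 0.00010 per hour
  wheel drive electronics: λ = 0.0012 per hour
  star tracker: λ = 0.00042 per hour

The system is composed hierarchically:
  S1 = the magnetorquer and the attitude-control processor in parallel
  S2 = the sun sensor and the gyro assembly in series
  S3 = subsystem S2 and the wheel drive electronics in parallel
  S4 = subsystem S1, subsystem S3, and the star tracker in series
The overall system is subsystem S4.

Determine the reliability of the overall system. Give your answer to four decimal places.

0.8586

R(magnetorquer) = exp(−0.00075 × 200) = 0.860708
R(attitude-control processor) = exp(−0.0011 × 200) = 0.802519
R(sun sensor) = exp(−0.00093 × 200) = 0.830274
R(gyro assembly) = exp(−0.00010 × 200) = 0.980199
R(wheel drive electronics) = exp(−0.0012 × 200) = 0.786628
R(star tracker) = exp(−0.00042 × 200) = 0.919431
Parallel (magnetorquer and attitude-control processor): 1 − (1 − 0.860708)(1 − 0.802519) = 0.972492
Series (sun sensor and gyro assembly): 0.830274 × 0.980199 = 0.813834
Parallel ([0.813834] and wheel drive electronics): 1 − (1 − 0.813834)(1 − 0.786628) = 0.960277
Series ([0.972492], [0.960277], and star tracker): 0.972492 × 0.960277 × 0.919431 = 0.8586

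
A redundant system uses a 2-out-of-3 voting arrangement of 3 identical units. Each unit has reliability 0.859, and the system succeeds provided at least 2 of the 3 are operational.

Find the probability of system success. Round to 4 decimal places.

0.9460

R = Σ_{i=2}^{3} C(3,i) p^i (1−p)^{3−i} with p = 0.859
C(3,2)·0.859^2·0.141^1 = 0.312124
C(3,3)·0.859^3·0.141^0 = 0.633840
Sum = 0.9460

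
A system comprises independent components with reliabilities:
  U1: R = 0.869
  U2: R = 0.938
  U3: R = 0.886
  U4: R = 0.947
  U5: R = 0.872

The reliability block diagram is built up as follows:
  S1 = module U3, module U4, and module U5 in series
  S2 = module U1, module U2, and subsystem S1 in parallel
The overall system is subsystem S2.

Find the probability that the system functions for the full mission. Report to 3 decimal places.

Series (U3, U4, and U5): 0.88600 × 0.94700 × 0.87200 = 0.73164
Parallel (U1, U2, and [0.73164]): 1 − (1 − 0.86900)(1 − 0.93800)(1 − 0.73164) = 0.998

0.998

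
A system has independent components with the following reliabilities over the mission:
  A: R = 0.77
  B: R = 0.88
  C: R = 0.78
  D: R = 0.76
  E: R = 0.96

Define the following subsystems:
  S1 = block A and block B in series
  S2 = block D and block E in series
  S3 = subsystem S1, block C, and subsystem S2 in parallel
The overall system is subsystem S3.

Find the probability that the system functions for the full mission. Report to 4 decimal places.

0.9808

Series (A and B): 0.770000 × 0.880000 = 0.677600
Series (D and E): 0.760000 × 0.960000 = 0.729600
Parallel ([0.677600], C, and [0.729600]): 1 − (1 − 0.677600)(1 − 0.780000)(1 − 0.729600) = 0.9808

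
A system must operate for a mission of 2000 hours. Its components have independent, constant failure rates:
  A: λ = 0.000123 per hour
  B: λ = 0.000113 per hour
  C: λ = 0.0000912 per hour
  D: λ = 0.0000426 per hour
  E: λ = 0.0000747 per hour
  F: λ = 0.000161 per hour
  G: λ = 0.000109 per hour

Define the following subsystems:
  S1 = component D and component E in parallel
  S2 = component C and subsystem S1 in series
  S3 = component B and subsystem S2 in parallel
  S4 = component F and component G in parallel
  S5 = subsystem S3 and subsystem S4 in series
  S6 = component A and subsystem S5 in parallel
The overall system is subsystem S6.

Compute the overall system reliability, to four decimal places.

R(A) = exp(−0.000123 × 2000) = 0.781922
R(B) = exp(−0.000113 × 2000) = 0.797718
R(C) = exp(−0.0000912 × 2000) = 0.833268
R(D) = exp(−0.0000426 × 2000) = 0.918329
R(E) = exp(−0.0000747 × 2000) = 0.861225
R(F) = exp(−0.000161 × 2000) = 0.724698
R(G) = exp(−0.000109 × 2000) = 0.804125
Parallel (D and E): 1 − (1 − 0.918329)(1 − 0.861225) = 0.988666
Series (C and [0.988666]): 0.833268 × 0.988666 = 0.823824
Parallel (B and [0.823824]): 1 − (1 − 0.797718)(1 − 0.823824) = 0.964363
Parallel (F and G): 1 − (1 − 0.724698)(1 − 0.804125) = 0.946075
Series ([0.964363] and [0.946075]): 0.964363 × 0.946075 = 0.912360
Parallel (A and [0.912360]): 1 − (1 − 0.781922)(1 − 0.912360) = 0.9809

0.9809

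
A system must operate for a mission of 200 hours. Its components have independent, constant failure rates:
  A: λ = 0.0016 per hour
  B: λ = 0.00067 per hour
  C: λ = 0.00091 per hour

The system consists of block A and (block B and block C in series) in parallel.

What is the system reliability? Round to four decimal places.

R(A) = exp(−0.0016 × 200) = 0.726149
R(B) = exp(−0.00067 × 200) = 0.874590
R(C) = exp(−0.00091 × 200) = 0.833601
Series (B and C): 0.874590 × 0.833601 = 0.729059
Parallel (A and [0.729059]): 1 − (1 − 0.726149)(1 − 0.729059) = 0.9258

0.9258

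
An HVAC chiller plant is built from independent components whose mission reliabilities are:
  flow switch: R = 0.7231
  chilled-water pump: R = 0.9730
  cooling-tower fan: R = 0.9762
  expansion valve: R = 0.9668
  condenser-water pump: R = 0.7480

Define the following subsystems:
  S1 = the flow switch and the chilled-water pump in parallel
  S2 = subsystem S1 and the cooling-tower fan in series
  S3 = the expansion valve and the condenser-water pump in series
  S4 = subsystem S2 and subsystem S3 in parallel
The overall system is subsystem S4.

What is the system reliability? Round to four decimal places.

0.9914

Parallel (flow switch and chilled-water pump): 1 − (1 − 0.723100)(1 − 0.973000) = 0.992524
Series ([0.992524] and cooling-tower fan): 0.992524 × 0.976200 = 0.968902
Series (expansion valve and condenser-water pump): 0.966800 × 0.748000 = 0.723166
Parallel ([0.968902] and [0.723166]): 1 − (1 − 0.968902)(1 − 0.723166) = 0.9914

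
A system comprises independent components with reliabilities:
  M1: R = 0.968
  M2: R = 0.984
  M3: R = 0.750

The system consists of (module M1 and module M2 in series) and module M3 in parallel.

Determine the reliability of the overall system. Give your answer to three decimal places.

0.988

Series (M1 and M2): 0.96800 × 0.98400 = 0.95251
Parallel ([0.95251] and M3): 1 − (1 − 0.95251)(1 − 0.75000) = 0.988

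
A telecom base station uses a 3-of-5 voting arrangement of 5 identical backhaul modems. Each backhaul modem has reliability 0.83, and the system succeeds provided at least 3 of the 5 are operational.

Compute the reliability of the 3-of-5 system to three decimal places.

R = Σ_{i=3}^{5} C(5,i) p^i (1−p)^{5−i} with p = 0.83
C(5,3)·0.83^3·0.17^2 = 0.16525
C(5,4)·0.83^4·0.17^1 = 0.40340
C(5,5)·0.83^5·0.17^0 = 0.39390
Sum = 0.963

0.963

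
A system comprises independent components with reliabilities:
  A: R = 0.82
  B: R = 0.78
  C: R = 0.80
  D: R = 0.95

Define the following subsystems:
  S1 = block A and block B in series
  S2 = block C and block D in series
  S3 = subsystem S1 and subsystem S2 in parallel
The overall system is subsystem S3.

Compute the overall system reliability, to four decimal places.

0.9135

Series (A and B): 0.820000 × 0.780000 = 0.639600
Series (C and D): 0.800000 × 0.950000 = 0.760000
Parallel ([0.639600] and [0.760000]): 1 − (1 − 0.639600)(1 − 0.760000) = 0.9135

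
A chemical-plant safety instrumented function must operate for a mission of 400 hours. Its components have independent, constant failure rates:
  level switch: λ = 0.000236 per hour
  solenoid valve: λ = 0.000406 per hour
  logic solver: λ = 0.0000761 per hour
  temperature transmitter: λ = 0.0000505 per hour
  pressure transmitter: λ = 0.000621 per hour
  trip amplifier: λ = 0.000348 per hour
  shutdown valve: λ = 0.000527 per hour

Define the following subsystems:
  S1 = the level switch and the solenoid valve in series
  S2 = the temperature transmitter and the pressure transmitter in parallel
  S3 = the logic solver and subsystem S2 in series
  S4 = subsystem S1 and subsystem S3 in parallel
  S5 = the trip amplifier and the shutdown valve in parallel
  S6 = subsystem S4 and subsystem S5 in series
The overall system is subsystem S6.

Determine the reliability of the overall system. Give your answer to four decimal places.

0.9677

R(level switch) = exp(−0.000236 × 400) = 0.909919
R(solenoid valve) = exp(−0.000406 × 400) = 0.850101
R(logic solver) = exp(−0.0000761 × 400) = 0.970019
R(temperature transmitter) = exp(−0.0000505 × 400) = 0.980003
R(pressure transmitter) = exp(−0.000621 × 400) = 0.780048
R(trip amplifier) = exp(−0.000348 × 400) = 0.870054
R(shutdown valve) = exp(−0.000527 × 400) = 0.809936
Series (level switch and solenoid valve): 0.909919 × 0.850101 = 0.773523
Parallel (temperature transmitter and pressure transmitter): 1 − (1 − 0.980003)(1 − 0.780048) = 0.995602
Series (logic solver and [0.995602]): 0.970019 × 0.995602 = 0.965753
Parallel ([0.773523] and [0.965753]): 1 − (1 − 0.773523)(1 − 0.965753) = 0.992244
Parallel (trip amplifier and shutdown valve): 1 − (1 − 0.870054)(1 − 0.809936) = 0.975302
Series ([0.992244] and [0.975302]): 0.992244 × 0.975302 = 0.9677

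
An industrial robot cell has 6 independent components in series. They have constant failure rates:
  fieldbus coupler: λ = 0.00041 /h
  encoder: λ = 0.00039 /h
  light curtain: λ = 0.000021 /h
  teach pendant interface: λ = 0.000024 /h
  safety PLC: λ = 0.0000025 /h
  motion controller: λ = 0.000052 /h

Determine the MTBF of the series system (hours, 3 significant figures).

1110

Series of exponential components: λ_sys = Σ λ_i
λ_sys = 0.00041 + 0.00039 + 0.000021 + 0.000024 + 0.0000025 + 0.000052 = 8.9950e-04 /h
MTBF = 1 / λ_sys = 1110 h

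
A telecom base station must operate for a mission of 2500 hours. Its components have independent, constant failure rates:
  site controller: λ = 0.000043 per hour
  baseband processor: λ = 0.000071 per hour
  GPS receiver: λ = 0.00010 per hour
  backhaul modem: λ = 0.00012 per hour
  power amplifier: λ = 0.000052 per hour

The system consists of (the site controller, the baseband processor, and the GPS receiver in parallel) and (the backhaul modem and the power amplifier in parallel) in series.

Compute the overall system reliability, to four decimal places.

0.9649

R(site controller) = exp(−0.000043 × 2500) = 0.898077
R(baseband processor) = exp(−0.000071 × 2500) = 0.837361
R(GPS receiver) = exp(−0.00010 × 2500) = 0.778801
R(backhaul modem) = exp(−0.00012 × 2500) = 0.740818
R(power amplifier) = exp(−0.000052 × 2500) = 0.878095
Parallel (site controller, baseband processor, and GPS receiver): 1 − (1 − 0.898077)(1 − 0.837361)(1 − 0.778801) = 0.996333
Parallel (backhaul modem and power amplifier): 1 − (1 − 0.740818)(1 − 0.878095) = 0.968404
Series ([0.996333] and [0.968404]): 0.996333 × 0.968404 = 0.9649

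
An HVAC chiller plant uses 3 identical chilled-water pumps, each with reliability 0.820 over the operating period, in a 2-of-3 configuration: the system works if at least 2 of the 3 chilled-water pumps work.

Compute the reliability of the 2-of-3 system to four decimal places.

0.9145

R = Σ_{i=2}^{3} C(3,i) p^i (1−p)^{3−i} with p = 0.820
C(3,2)·0.820^2·0.180^1 = 0.363096
C(3,3)·0.820^3·0.180^0 = 0.551368
Sum = 0.9145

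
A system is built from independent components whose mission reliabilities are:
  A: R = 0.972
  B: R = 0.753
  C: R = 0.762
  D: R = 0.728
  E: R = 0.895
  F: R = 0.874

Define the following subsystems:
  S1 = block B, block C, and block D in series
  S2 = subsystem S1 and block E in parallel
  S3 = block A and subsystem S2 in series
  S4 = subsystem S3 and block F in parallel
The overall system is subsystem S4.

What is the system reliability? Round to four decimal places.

0.9890

Series (B, C, and D): 0.753000 × 0.762000 × 0.728000 = 0.417716
Parallel ([0.417716] and E): 1 − (1 − 0.417716)(1 − 0.895000) = 0.938860
Series (A and [0.938860]): 0.972000 × 0.938860 = 0.912572
Parallel ([0.912572] and F): 1 − (1 − 0.912572)(1 − 0.874000) = 0.9890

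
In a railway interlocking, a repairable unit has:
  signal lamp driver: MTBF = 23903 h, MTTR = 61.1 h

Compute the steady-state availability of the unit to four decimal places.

0.9975

A(signal lamp driver) = MTBF/(MTBF+MTTR) = 23903/(23903+61.1) = 0.9975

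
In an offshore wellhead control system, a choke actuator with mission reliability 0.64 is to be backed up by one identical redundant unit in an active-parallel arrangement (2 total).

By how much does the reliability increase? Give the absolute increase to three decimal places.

R_before = 0.64
R_after = 1 − (1 − 0.64)^2 = 0.870
ΔR = 0.870 − 0.64 = 0.230

0.230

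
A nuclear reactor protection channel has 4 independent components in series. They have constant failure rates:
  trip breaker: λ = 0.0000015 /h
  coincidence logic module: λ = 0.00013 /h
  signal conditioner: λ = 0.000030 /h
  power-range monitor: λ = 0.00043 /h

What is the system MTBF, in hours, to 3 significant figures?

1690

Series of exponential components: λ_sys = Σ λ_i
λ_sys = 0.0000015 + 0.00013 + 0.000030 + 0.00043 = 5.9150e-04 /h
MTBF = 1 / λ_sys = 1690 h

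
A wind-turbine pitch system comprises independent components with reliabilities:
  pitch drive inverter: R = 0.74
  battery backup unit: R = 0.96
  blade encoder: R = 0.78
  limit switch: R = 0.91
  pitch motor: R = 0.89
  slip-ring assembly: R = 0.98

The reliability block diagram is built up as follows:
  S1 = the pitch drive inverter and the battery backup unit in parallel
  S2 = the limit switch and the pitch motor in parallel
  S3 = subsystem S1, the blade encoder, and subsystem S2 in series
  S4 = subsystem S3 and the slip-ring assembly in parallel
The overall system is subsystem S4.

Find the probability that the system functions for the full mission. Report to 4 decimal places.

0.9953

Parallel (pitch drive inverter and battery backup unit): 1 − (1 − 0.740000)(1 − 0.960000) = 0.989600
Parallel (limit switch and pitch motor): 1 − (1 − 0.910000)(1 − 0.890000) = 0.990100
Series ([0.989600], blade encoder, and [0.990100]): 0.989600 × 0.780000 × 0.990100 = 0.764246
Parallel ([0.764246] and slip-ring assembly): 1 − (1 − 0.764246)(1 − 0.980000) = 0.9953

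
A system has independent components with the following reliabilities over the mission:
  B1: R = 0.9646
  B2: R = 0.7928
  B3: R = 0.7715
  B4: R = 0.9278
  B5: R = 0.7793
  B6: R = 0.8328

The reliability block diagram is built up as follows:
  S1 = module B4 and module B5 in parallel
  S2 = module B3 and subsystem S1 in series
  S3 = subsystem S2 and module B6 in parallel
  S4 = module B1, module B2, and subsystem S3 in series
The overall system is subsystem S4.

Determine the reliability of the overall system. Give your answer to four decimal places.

Parallel (B4 and B5): 1 − (1 − 0.927800)(1 − 0.779300) = 0.984065
Series (B3 and [0.984065]): 0.771500 × 0.984065 = 0.759206
Parallel ([0.759206] and B6): 1 − (1 − 0.759206)(1 − 0.832800) = 0.959739
Series (B1, B2, and [0.959739]): 0.964600 × 0.792800 × 0.959739 = 0.7339

0.7339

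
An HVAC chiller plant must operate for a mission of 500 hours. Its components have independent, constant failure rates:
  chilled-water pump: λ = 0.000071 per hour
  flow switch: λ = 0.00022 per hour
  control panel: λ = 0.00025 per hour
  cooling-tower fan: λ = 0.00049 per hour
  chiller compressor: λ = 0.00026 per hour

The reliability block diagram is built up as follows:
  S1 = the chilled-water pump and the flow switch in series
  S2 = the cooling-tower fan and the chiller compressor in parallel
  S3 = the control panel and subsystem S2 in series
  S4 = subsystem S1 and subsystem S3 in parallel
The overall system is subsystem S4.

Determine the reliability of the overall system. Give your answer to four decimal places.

0.9809

R(chilled-water pump) = exp(−0.000071 × 500) = 0.965123
R(flow switch) = exp(−0.00022 × 500) = 0.895834
R(control panel) = exp(−0.00025 × 500) = 0.882497
R(cooling-tower fan) = exp(−0.00049 × 500) = 0.782705
R(chiller compressor) = exp(−0.00026 × 500) = 0.878095
Series (chilled-water pump and flow switch): 0.965123 × 0.895834 = 0.864590
Parallel (cooling-tower fan and chiller compressor): 1 − (1 − 0.782705)(1 − 0.878095) = 0.973511
Series (control panel and [0.973511]): 0.882497 × 0.973511 = 0.859121
Parallel ([0.864590] and [0.859121]): 1 − (1 − 0.864590)(1 − 0.859121) = 0.9809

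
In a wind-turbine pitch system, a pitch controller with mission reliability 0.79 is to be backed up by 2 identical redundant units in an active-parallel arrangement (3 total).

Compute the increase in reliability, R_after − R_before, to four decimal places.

R_before = 0.79
R_after = 1 − (1 − 0.79)^3 = 0.9907
ΔR = 0.9907 − 0.79 = 0.2007

0.2007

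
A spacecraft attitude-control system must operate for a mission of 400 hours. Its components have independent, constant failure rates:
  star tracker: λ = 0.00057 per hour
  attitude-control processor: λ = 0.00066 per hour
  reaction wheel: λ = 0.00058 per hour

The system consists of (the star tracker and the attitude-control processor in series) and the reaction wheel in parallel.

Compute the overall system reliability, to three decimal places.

0.920

R(star tracker) = exp(−0.00057 × 400) = 0.79612
R(attitude-control processor) = exp(−0.00066 × 400) = 0.76797
R(reaction wheel) = exp(−0.00058 × 400) = 0.79295
Series (star tracker and attitude-control processor): 0.79612 × 0.76797 = 0.61140
Parallel ([0.61140] and reaction wheel): 1 − (1 − 0.61140)(1 − 0.79295) = 0.920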